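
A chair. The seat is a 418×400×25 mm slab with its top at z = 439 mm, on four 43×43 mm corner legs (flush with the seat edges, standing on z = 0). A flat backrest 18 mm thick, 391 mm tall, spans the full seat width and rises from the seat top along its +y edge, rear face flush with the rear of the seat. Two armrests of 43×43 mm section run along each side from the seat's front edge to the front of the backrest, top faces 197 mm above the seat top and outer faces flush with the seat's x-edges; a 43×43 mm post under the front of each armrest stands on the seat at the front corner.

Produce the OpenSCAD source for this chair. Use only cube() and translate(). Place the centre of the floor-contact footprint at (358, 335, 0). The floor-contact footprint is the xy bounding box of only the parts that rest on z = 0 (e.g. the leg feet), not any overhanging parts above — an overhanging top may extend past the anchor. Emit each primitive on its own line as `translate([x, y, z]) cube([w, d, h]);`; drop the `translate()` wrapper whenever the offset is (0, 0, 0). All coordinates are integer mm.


translate([149, 135, 414]) cube([418, 400, 25]);
translate([149, 135, 0]) cube([43, 43, 414]);
translate([524, 135, 0]) cube([43, 43, 414]);
translate([149, 492, 0]) cube([43, 43, 414]);
translate([524, 492, 0]) cube([43, 43, 414]);
translate([149, 517, 439]) cube([418, 18, 391]);
translate([149, 135, 593]) cube([43, 382, 43]);
translate([524, 135, 593]) cube([43, 382, 43]);
translate([149, 135, 439]) cube([43, 43, 154]);
translate([524, 135, 439]) cube([43, 43, 154]);


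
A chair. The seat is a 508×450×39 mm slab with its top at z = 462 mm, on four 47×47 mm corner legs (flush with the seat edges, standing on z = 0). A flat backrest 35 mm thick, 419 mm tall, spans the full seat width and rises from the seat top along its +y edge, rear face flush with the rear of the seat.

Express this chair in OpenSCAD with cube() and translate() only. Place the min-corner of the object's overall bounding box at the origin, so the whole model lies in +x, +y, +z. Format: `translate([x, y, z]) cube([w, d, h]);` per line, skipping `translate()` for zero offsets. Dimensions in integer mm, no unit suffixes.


translate([0, 0, 423]) cube([508, 450, 39]);
cube([47, 47, 423]);
translate([461, 0, 0]) cube([47, 47, 423]);
translate([0, 403, 0]) cube([47, 47, 423]);
translate([461, 403, 0]) cube([47, 47, 423]);
translate([0, 415, 462]) cube([508, 35, 419]);


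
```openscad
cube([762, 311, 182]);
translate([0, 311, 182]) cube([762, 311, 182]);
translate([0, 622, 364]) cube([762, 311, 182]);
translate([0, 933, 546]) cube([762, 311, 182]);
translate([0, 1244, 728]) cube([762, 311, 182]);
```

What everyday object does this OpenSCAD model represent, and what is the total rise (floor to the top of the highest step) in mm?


A staircase. The total rise is 910 mm.

5 identical blocks, each offset up and back from the previous — a staircase. Each step is 182 mm tall and there are 5 of them, so the total rise is 5 × 182 = 910 mm.


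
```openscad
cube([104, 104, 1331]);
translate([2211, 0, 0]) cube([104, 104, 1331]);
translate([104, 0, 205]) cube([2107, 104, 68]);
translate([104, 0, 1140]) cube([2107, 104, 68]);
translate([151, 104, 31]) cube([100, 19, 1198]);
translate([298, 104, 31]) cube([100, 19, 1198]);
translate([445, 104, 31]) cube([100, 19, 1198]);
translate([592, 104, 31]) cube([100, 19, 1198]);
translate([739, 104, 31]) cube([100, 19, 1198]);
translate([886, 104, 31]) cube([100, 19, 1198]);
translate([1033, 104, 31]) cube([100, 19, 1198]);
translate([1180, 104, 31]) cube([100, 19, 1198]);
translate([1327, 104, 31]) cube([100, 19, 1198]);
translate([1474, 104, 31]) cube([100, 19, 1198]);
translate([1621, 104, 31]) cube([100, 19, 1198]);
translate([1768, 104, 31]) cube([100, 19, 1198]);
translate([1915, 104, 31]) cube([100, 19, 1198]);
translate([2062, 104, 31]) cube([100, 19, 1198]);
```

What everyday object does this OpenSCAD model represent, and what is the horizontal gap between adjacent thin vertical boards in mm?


A fence section. The picket gap is 47 mm.

Two posts, two rails, 14 pickets — a fence section. Span 2107 mm holds 14 pickets of 100 mm with 15 equal gaps: ⌊(2107 − 14·100) / 15⌋ = 47 mm.


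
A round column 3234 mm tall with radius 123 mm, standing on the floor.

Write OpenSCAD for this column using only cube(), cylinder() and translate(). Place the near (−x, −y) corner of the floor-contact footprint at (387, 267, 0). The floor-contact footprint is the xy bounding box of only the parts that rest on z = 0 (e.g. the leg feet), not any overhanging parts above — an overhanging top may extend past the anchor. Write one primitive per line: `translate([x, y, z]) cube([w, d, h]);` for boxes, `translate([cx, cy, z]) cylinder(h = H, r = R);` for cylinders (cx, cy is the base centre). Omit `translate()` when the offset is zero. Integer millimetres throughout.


translate([510, 390, 0]) cylinder(h = 3234, r = 123);


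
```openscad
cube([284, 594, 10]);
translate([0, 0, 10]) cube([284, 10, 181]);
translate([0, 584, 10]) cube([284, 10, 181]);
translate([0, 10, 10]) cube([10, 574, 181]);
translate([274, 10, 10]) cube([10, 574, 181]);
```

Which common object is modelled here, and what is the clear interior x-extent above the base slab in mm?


An open box. The internal width is 264 mm.

A 284×594 base slab with four walls standing on it — an open box. The base is 284 mm wide and the walls are 10 mm thick, so the internal width is 284 − 2 × 10 = 264 mm.


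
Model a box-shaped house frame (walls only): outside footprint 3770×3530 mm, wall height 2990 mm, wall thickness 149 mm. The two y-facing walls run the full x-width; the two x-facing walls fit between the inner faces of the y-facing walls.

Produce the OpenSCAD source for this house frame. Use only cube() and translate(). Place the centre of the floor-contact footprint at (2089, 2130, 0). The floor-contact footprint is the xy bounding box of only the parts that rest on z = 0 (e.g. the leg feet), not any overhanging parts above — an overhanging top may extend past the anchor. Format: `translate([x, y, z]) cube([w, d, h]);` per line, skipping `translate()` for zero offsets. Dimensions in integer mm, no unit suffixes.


translate([204, 365, 0]) cube([3770, 149, 2990]);
translate([204, 3746, 0]) cube([3770, 149, 2990]);
translate([204, 514, 0]) cube([149, 3232, 2990]);
translate([3825, 514, 0]) cube([149, 3232, 2990]);


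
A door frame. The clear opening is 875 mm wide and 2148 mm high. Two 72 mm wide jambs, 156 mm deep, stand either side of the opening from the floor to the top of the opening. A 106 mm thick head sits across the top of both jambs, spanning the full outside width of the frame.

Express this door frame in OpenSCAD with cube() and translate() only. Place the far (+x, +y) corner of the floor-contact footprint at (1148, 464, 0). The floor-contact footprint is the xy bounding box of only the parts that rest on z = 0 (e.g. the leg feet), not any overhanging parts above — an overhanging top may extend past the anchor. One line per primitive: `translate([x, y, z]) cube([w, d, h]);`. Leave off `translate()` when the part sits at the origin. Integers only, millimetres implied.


translate([129, 308, 0]) cube([72, 156, 2148]);
translate([1076, 308, 0]) cube([72, 156, 2148]);
translate([129, 308, 2148]) cube([1019, 156, 106]);


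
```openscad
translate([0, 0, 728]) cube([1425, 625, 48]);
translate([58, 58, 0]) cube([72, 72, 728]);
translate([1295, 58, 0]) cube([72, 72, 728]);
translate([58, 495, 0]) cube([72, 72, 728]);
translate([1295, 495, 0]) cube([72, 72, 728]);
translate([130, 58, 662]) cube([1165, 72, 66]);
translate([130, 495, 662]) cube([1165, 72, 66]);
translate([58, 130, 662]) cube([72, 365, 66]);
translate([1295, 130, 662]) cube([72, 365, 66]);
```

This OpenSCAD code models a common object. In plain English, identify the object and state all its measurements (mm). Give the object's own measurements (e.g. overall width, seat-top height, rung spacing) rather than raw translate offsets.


A rectangular dining table. The top is 1425×625×48 mm with its upper surface at z = 776 mm. It stands on four 72×72 mm square legs, each inset 58 mm from the nearest pair of top edges, running from the floor to the underside of the top. Four apron rails, 72 mm thick and 66 mm tall, run between adjacent legs with their top edges flush with the underside of the top and their outer faces flush with the legs' outer faces.


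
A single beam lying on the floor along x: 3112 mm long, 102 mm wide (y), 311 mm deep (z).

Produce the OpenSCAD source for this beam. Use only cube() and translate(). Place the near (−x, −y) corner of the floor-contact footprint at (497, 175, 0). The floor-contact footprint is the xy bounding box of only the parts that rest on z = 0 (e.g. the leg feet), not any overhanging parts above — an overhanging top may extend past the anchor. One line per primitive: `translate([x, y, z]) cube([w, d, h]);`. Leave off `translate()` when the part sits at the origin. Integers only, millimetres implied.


translate([497, 175, 0]) cube([3112, 102, 311]);


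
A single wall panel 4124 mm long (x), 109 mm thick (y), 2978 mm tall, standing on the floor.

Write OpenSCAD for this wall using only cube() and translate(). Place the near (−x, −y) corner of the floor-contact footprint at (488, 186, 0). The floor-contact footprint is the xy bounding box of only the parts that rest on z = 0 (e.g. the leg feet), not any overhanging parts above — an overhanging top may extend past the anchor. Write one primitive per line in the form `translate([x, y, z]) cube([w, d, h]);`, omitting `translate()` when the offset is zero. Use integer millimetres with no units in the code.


translate([488, 186, 0]) cube([4124, 109, 2978]);


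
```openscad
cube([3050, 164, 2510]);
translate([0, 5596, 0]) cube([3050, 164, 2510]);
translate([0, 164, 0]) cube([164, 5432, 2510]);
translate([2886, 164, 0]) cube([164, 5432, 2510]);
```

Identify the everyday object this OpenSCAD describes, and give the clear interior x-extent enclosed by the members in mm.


A house (or room) frame. The interior width is 2722 mm.

Four 2510 mm walls enclosing a rectangle with no floor or roof — a room or house frame. Outside width is 3050 mm and wall thickness is 164 mm, so the interior width is 3050 − 2 × 164 = 2722 mm.


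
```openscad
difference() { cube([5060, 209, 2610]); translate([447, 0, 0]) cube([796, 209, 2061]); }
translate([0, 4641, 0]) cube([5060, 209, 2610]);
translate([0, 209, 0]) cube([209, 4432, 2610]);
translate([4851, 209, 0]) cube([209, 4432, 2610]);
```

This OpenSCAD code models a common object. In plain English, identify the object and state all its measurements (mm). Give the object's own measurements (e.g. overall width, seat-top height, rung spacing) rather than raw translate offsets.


A single room: four walls, each 2610 mm tall and 209 mm thick, enclosing an outside footprint 5060×4850 mm (x × y), no floor or roof. The front and back walls (−y and +y sides) run the full x-width; the side walls fit between their inner faces. A door opening 796 mm wide and 2061 mm tall is cut through the front wall from the floor up, its −x edge 447 mm from the wall's −x end.


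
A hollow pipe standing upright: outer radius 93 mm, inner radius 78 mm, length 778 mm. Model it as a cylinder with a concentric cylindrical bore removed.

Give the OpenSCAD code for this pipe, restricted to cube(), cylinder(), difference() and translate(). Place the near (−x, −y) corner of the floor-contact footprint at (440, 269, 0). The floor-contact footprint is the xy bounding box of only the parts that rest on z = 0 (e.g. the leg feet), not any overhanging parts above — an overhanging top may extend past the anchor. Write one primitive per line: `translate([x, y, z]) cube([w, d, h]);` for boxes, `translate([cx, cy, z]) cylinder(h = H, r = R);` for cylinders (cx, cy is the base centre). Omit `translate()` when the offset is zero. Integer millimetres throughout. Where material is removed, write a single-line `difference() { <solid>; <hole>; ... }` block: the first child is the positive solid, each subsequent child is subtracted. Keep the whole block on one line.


difference() { translate([533, 362, 0]) cylinder(h = 778, r = 93); translate([533, 362, 0]) cylinder(h = 778, r = 78); }


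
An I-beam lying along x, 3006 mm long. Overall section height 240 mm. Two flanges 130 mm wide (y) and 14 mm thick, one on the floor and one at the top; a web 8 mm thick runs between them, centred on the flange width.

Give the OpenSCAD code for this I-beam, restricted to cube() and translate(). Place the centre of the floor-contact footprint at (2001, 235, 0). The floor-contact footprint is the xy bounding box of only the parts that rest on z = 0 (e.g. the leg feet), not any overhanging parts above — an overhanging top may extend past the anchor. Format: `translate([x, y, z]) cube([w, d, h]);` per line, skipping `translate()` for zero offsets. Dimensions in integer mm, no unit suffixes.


translate([498, 170, 0]) cube([3006, 130, 14]);
translate([498, 231, 14]) cube([3006, 8, 212]);
translate([498, 170, 226]) cube([3006, 130, 14]);


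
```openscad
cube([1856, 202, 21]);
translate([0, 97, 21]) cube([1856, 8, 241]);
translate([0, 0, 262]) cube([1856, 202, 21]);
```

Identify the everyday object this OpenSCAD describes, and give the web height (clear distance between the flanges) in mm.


An I-beam. The web height is 241 mm.

Two wide flanges with a thin centred web — an I-beam. Overall 283 mm minus two 21 mm flanges gives a web of 283 − 2·21 = 241 mm.


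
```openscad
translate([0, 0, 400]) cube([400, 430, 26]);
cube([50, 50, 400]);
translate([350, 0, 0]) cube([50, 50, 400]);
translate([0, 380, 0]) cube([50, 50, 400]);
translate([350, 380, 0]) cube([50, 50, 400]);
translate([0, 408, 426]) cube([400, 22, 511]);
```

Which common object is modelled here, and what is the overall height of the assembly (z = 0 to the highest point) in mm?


A chair. The overall height is 937 mm.

A slab on four corner posts with a tall panel at the back — a chair. The seat slab sits at z = 400 with thickness 26, and the 511 mm backrest starts at the seat top, so the overall height is 400 + 26 + 511 = 937 mm.


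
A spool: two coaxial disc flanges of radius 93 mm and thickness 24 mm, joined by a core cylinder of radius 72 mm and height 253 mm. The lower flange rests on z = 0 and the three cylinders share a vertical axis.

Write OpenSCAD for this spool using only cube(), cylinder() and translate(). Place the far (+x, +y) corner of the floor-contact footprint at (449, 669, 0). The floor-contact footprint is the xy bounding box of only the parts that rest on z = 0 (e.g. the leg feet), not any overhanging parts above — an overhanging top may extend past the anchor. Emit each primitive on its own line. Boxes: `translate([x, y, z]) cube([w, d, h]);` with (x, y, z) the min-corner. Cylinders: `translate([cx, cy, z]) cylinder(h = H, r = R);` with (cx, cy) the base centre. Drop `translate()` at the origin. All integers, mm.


translate([356, 576, 0]) cylinder(h = 24, r = 93);
translate([356, 576, 24]) cylinder(h = 253, r = 72);
translate([356, 576, 277]) cylinder(h = 24, r = 93);


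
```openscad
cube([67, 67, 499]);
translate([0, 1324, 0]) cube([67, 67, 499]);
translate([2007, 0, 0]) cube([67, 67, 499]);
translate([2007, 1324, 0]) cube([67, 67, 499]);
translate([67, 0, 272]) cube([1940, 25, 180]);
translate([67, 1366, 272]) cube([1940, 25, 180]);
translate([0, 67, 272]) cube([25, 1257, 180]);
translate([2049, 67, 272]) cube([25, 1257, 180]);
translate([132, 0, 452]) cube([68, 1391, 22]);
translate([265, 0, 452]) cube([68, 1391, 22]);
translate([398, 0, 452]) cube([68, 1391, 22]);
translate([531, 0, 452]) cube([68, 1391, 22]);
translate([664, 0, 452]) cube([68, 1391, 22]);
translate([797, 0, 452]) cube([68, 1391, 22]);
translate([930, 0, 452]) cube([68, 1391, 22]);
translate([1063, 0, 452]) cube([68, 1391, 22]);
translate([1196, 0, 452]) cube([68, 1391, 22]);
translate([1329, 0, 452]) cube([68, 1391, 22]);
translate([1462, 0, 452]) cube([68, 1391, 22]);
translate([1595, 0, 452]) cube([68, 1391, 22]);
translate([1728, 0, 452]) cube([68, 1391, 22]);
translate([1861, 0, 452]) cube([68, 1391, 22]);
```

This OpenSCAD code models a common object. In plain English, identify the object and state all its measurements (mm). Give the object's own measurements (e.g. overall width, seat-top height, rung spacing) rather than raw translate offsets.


A bed frame 2074 mm long (x) by 1391 mm wide (y). Four 67×67 mm corner posts, 499 mm tall, at the corners of the footprint. Four rails of 25 mm thickness and 180 mm height run between adjacent posts with their undersides at z = 272 mm, their outer faces flush with the outside of the frame (the two x-running rails run between the posts' inner faces; the two y-running rails run between the posts' inner faces). 14 slats, each 68 mm wide (x) and 22 mm thick, lie across the top of the two x-running rails, running the full 1391 mm width of the frame in y; along x they sit between the end posts with a 65 mm gap after the −x posts and between neighbouring slats, leaving 78 mm before the +x posts.


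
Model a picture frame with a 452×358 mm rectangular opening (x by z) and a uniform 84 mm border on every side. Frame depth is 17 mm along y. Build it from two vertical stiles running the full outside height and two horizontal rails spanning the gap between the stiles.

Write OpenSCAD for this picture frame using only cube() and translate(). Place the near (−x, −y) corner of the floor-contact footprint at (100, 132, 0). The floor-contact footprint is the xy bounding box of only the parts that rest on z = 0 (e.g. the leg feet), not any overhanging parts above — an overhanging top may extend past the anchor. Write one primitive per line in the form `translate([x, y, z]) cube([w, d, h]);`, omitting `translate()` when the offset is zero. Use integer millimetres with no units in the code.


translate([100, 132, 0]) cube([84, 17, 526]);
translate([636, 132, 0]) cube([84, 17, 526]);
translate([184, 132, 0]) cube([452, 17, 84]);
translate([184, 132, 442]) cube([452, 17, 84]);


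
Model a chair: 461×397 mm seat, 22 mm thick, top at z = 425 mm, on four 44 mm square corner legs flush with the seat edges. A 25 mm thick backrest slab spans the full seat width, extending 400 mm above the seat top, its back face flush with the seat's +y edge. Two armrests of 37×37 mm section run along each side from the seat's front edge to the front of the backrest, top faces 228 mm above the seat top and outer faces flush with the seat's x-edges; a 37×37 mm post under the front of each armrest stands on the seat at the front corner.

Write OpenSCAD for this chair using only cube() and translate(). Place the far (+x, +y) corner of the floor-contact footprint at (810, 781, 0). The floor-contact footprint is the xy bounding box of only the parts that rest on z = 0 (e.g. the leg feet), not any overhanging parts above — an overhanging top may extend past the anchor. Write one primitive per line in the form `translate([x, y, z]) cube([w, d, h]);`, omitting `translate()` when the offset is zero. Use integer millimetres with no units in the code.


translate([349, 384, 403]) cube([461, 397, 22]);
translate([349, 384, 0]) cube([44, 44, 403]);
translate([766, 384, 0]) cube([44, 44, 403]);
translate([349, 737, 0]) cube([44, 44, 403]);
translate([766, 737, 0]) cube([44, 44, 403]);
translate([349, 756, 425]) cube([461, 25, 400]);
translate([349, 384, 616]) cube([37, 372, 37]);
translate([773, 384, 616]) cube([37, 372, 37]);
translate([349, 384, 425]) cube([37, 37, 191]);
translate([773, 384, 425]) cube([37, 37, 191]);


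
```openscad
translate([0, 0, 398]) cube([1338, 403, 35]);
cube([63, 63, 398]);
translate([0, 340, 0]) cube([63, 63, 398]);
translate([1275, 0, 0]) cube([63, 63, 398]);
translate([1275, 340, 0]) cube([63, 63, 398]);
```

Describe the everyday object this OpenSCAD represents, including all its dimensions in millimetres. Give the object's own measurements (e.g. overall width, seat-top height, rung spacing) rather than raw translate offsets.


A bench: a 1338×403 mm seat slab, 35 mm thick, top at z = 433 mm, on four 63×63 mm square legs flush with the seat corners and standing on z = 0.


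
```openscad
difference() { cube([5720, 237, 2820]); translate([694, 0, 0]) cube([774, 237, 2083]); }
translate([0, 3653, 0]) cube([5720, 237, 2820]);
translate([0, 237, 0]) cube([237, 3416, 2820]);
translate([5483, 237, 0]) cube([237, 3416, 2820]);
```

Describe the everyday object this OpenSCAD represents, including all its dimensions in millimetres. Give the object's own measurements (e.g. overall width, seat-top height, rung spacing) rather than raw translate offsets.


A single room: four walls, each 2820 mm tall and 237 mm thick, enclosing an outside footprint 5720×3890 mm (x × y), no floor or roof. The front and back walls (−y and +y sides) run the full x-width; the side walls fit between their inner faces. A door opening 774 mm wide and 2083 mm tall is cut through the front wall from the floor up, its −x edge 694 mm from the wall's −x end.


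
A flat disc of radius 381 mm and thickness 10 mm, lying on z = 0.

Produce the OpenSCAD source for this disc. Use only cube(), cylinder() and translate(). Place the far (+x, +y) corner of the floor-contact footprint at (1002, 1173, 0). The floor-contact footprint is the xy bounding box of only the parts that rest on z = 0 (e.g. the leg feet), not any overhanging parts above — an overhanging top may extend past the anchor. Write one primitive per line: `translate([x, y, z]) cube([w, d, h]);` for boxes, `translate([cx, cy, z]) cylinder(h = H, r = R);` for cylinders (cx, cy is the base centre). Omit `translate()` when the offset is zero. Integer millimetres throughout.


translate([621, 792, 0]) cylinder(h = 10, r = 381);


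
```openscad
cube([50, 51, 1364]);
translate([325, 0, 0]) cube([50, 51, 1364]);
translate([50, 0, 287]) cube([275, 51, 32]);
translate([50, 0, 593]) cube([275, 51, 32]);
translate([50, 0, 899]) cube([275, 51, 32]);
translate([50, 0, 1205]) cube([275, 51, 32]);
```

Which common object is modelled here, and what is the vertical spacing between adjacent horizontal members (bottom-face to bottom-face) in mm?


A ladder. The rung spacing is 306 mm.

Two tall 50×51 posts with 4 short bars between them — a ladder. Adjacent rungs sit at z = 287 and z = 593, so the spacing is 593 − 287 = 306 mm.


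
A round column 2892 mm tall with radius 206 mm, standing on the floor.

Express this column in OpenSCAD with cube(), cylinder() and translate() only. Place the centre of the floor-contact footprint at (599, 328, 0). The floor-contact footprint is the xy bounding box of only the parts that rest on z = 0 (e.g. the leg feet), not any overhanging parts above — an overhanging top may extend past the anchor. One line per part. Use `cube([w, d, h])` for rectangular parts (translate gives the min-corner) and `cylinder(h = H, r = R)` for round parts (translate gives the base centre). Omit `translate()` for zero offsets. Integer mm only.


translate([599, 328, 0]) cylinder(h = 2892, r = 206);


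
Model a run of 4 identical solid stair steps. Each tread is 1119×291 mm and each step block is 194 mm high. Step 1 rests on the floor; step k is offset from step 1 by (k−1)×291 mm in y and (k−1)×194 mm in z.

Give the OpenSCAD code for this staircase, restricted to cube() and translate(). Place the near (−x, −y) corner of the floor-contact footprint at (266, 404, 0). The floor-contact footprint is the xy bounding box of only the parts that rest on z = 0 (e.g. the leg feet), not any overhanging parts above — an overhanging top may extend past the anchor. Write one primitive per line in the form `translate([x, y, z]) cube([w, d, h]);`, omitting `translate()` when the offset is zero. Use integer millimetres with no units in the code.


translate([266, 404, 0]) cube([1119, 291, 194]);
translate([266, 695, 194]) cube([1119, 291, 194]);
translate([266, 986, 388]) cube([1119, 291, 194]);
translate([266, 1277, 582]) cube([1119, 291, 194]);


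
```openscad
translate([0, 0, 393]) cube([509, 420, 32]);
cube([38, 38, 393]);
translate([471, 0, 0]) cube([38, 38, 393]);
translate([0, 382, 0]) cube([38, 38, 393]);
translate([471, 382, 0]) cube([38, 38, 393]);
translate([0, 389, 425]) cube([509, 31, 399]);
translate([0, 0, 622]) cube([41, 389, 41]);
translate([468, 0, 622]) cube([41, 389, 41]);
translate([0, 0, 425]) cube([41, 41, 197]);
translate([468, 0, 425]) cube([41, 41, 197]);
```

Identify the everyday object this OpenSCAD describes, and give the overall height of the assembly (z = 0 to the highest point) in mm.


A chair. The overall height is 824 mm.

A slab on four corner posts with a tall panel at the back — a chair. The seat slab sits at z = 393 with thickness 32, and the 399 mm backrest starts at the seat top, so the overall height is 393 + 32 + 399 = 824 mm.


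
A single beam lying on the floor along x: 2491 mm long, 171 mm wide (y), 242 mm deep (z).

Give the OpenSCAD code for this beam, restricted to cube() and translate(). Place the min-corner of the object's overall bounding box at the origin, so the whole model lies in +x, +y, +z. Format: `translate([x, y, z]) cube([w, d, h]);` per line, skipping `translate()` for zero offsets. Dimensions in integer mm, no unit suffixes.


cube([2491, 171, 242]);


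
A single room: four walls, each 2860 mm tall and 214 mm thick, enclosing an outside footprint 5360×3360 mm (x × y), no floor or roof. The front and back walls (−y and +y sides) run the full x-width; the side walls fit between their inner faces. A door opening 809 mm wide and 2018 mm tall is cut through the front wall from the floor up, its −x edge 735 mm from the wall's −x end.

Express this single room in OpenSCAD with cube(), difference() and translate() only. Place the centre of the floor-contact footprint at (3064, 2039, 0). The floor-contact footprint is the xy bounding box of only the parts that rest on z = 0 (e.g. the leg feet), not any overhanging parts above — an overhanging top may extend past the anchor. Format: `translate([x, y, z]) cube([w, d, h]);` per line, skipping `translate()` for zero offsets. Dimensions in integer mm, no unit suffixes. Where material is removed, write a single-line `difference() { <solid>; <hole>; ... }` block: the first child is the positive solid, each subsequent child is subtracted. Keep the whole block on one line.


difference() { translate([384, 359, 0]) cube([5360, 214, 2860]); translate([1119, 359, 0]) cube([809, 214, 2018]); }
translate([384, 3505, 0]) cube([5360, 214, 2860]);
translate([384, 573, 0]) cube([214, 2932, 2860]);
translate([5530, 573, 0]) cube([214, 2932, 2860]);


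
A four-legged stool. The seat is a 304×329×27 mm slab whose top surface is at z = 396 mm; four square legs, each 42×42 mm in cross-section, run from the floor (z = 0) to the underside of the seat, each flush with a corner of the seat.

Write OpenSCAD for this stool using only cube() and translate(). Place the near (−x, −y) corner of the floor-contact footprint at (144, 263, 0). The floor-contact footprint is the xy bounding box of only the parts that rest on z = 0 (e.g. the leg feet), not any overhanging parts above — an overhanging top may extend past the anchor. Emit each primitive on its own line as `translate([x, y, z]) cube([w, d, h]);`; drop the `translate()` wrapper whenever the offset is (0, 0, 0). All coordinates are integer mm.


translate([144, 263, 369]) cube([304, 329, 27]);
translate([144, 263, 0]) cube([42, 42, 369]);
translate([406, 263, 0]) cube([42, 42, 369]);
translate([144, 550, 0]) cube([42, 42, 369]);
translate([406, 550, 0]) cube([42, 42, 369]);


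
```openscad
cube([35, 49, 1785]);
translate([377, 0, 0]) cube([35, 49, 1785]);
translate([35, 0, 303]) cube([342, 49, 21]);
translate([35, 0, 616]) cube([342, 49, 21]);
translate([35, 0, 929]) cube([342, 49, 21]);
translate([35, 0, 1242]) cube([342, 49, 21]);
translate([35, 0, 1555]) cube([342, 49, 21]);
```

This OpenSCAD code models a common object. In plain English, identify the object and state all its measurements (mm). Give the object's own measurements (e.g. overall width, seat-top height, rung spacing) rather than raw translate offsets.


A straight ladder. Two 35×49 mm vertical rails, 1785 mm tall, stand 412 mm apart (outside-to-outside) with their front faces coplanar on the −y side. 5 rungs, each 49 mm deep and 21 mm tall, span between the inner faces of the rails, front faces flush with the rails. The lowest rung's underside is at z = 303 mm and rungs are spaced 313 mm apart (underside to underside).


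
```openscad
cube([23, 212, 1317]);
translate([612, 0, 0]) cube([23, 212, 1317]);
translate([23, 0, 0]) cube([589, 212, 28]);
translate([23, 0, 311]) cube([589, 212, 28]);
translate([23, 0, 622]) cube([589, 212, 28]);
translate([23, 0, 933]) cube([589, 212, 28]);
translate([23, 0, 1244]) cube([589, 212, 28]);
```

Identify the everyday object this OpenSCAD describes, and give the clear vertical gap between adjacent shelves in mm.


A bookshelf. The clear shelf gap is 283 mm.

Two tall side panels with 5 horizontal boards between them — a bookshelf. The first two shelf undersides are at z = 0 and z = 311; with shelf thickness 28, the clear gap is 311 − 0 − 28 = 283 mm.


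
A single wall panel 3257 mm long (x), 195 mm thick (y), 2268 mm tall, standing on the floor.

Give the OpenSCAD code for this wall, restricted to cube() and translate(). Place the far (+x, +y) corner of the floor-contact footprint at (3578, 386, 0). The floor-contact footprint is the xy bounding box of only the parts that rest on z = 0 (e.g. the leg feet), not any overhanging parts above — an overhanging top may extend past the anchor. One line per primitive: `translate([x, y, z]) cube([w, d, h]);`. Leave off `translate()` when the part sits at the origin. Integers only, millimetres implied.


translate([321, 191, 0]) cube([3257, 195, 2268]);


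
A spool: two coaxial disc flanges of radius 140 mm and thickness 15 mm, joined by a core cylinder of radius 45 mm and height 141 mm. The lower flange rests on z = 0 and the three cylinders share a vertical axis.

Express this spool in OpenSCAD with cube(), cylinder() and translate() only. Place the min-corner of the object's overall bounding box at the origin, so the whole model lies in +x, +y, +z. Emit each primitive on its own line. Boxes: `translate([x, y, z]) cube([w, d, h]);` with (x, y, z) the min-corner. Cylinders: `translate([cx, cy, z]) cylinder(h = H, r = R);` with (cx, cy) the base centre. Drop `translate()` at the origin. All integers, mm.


translate([140, 140, 0]) cylinder(h = 15, r = 140);
translate([140, 140, 15]) cylinder(h = 141, r = 45);
translate([140, 140, 156]) cylinder(h = 15, r = 140);


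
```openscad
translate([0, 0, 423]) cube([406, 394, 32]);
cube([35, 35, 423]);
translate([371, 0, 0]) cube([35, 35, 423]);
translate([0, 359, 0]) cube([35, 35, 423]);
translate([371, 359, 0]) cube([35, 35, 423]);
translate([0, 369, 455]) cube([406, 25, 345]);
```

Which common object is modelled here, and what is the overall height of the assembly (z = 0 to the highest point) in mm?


A chair. The overall height is 800 mm.

A slab on four corner posts with a tall panel at the back — a chair. The seat slab sits at z = 423 with thickness 32, and the 345 mm backrest starts at the seat top, so the overall height is 423 + 32 + 345 = 800 mm.


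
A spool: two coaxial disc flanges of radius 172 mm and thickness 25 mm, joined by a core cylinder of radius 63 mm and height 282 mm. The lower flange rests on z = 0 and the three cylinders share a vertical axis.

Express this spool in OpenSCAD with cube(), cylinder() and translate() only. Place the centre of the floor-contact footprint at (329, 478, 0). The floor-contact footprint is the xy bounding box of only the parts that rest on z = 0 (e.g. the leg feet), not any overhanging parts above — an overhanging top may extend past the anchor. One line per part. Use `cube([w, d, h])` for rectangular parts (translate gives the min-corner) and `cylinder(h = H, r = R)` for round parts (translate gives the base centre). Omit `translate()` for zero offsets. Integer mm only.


translate([329, 478, 0]) cylinder(h = 25, r = 172);
translate([329, 478, 25]) cylinder(h = 282, r = 63);
translate([329, 478, 307]) cylinder(h = 25, r = 172);


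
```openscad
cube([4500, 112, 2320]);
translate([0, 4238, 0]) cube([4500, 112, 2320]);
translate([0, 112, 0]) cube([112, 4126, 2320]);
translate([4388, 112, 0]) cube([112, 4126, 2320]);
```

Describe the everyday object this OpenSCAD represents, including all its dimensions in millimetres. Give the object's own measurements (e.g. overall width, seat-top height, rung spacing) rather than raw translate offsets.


The wall frame of a small rectangular building: four walls, each 2320 mm tall and 112 mm thick, enclosing a footprint 4500 mm (x) by 4350 mm (y) outside-to-outside, with no floor or roof. The front and back walls (the −y and +y sides) span the full width; the two side walls fit between them.


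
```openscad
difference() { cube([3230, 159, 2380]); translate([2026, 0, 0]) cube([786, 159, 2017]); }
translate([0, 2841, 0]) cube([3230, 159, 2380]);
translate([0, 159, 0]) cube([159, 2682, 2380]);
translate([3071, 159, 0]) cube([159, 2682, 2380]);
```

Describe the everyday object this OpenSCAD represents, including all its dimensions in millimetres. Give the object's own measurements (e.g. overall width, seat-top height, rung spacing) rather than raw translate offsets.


A single room: four walls, each 2380 mm tall and 159 mm thick, enclosing an outside footprint 3230×3000 mm (x × y), no floor or roof. The front and back walls (−y and +y sides) run the full x-width; the side walls fit between their inner faces. A door opening 786 mm wide and 2017 mm tall is cut through the front wall from the floor up, its −x edge 2026 mm from the wall's −x end.


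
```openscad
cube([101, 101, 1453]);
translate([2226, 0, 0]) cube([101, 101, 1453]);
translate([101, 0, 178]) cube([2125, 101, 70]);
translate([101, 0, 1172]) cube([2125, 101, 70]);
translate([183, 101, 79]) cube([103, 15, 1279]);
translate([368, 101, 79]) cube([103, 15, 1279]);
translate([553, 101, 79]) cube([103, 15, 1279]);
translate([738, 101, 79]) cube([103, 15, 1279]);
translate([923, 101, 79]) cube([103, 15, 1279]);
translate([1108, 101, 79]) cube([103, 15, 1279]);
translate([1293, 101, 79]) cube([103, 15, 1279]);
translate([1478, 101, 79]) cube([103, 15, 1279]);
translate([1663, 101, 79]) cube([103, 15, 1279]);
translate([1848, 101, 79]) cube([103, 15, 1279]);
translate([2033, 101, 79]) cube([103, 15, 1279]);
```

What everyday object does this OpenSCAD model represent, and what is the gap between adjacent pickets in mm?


A fence section. The picket gap is 82 mm.

Two posts, two rails, 11 pickets — a fence section. Span 2125 mm holds 11 pickets of 103 mm with 12 equal gaps: ⌊(2125 − 11·103) / 12⌋ = 82 mm.


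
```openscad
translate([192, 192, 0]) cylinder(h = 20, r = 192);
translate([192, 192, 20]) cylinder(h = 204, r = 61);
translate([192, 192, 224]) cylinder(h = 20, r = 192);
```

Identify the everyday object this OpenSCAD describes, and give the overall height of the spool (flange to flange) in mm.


A spool. The overall height is 244 mm.

Three coaxial cylinders, large–small–large — a spool. Two 20 mm flanges and a 204 mm core give 20 + 204 + 20 = 244 mm.


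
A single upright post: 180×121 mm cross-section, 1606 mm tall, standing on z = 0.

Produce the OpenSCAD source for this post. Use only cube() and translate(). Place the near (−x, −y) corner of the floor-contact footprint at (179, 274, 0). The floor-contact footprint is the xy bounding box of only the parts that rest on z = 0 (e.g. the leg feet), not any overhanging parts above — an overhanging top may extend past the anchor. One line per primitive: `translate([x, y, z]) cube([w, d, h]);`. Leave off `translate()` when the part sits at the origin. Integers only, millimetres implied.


translate([179, 274, 0]) cube([180, 121, 1606]);


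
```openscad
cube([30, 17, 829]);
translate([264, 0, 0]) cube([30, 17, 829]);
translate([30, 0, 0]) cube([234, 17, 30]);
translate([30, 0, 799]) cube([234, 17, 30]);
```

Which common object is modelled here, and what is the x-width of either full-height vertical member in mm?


A picture frame. The border width is 30 mm.

Four thin pieces enclosing a rectangular opening — a picture frame. The two full-height stiles are 829 mm tall; the top rail sits at z = 799 and is 30 mm tall, so the border above the opening is 829 − 799 = 30 mm, matching the stile x-width.


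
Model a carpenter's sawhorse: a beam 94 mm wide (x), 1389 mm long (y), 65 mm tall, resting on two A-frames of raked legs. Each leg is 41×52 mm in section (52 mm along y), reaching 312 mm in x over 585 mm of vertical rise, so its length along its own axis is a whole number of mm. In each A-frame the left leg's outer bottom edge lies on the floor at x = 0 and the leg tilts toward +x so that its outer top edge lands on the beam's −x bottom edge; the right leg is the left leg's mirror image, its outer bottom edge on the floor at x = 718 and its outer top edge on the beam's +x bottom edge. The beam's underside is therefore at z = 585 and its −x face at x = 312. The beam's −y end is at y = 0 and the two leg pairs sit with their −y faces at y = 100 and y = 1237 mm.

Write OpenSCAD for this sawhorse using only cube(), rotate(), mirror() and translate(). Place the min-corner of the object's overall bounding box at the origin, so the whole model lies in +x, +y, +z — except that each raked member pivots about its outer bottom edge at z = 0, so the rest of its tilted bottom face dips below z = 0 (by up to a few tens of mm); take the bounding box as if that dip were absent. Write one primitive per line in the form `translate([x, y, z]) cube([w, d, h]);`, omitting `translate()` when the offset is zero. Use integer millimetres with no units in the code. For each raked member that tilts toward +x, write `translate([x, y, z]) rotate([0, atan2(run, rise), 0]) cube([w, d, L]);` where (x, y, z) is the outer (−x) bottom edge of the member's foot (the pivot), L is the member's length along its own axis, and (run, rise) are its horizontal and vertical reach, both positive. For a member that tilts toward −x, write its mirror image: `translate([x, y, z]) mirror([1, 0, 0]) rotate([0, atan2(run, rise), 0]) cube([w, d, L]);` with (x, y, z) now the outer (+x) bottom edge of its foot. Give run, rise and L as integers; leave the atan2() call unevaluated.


translate([312, 0, 585]) cube([94, 1389, 65]);
translate([0, 100, 0]) rotate([0, atan2(312, 585), 0]) cube([41, 52, 663]);
translate([718, 100, 0]) mirror([1, 0, 0]) rotate([0, atan2(312, 585), 0]) cube([41, 52, 663]);
translate([0, 1237, 0]) rotate([0, atan2(312, 585), 0]) cube([41, 52, 663]);
translate([718, 1237, 0]) mirror([1, 0, 0]) rotate([0, atan2(312, 585), 0]) cube([41, 52, 663]);


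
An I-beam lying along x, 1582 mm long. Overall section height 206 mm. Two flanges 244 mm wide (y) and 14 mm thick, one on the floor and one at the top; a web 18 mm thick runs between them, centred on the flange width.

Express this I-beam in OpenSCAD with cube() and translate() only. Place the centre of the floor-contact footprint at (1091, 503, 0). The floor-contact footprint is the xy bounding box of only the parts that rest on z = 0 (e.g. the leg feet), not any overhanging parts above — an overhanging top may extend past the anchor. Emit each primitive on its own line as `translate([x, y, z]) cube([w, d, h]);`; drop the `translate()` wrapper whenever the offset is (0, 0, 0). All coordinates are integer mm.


translate([300, 381, 0]) cube([1582, 244, 14]);
translate([300, 494, 14]) cube([1582, 18, 178]);
translate([300, 381, 192]) cube([1582, 244, 14]);


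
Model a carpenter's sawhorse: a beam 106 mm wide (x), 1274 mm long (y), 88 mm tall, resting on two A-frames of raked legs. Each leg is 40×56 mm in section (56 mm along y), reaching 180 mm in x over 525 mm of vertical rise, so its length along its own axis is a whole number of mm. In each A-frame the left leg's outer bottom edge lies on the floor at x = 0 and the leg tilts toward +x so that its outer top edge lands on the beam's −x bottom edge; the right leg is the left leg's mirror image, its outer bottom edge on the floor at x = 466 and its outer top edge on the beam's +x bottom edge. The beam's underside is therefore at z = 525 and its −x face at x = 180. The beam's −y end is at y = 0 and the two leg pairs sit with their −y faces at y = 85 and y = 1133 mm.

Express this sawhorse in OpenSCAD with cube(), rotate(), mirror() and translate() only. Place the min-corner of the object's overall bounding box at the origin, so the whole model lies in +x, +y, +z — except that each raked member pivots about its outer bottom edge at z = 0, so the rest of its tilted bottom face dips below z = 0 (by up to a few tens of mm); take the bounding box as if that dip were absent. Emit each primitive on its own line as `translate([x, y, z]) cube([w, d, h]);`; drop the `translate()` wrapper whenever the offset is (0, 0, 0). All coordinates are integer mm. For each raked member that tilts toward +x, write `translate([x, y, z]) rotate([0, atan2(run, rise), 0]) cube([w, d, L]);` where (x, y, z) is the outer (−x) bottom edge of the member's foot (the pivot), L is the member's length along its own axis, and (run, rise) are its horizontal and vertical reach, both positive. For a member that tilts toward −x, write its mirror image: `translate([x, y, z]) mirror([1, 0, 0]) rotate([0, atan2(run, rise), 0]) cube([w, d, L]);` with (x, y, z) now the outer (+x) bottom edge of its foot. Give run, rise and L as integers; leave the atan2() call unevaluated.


// leg length = √(180² + 525²) = 555
// right-leg outer foot x = 2·180 + 106 = 466
// beam min-corner = (180, 0, 525)
translate([180, 0, 525]) cube([106, 1274, 88]);
translate([0, 85, 0]) rotate([0, atan2(180, 525), 0]) cube([40, 56, 555]);
translate([466, 85, 0]) mirror([1, 0, 0]) rotate([0, atan2(180, 525), 0]) cube([40, 56, 555]);
translate([0, 1133, 0]) rotate([0, atan2(180, 525), 0]) cube([40, 56, 555]);
translate([466, 1133, 0]) mirror([1, 0, 0]) rotate([0, atan2(180, 525), 0]) cube([40, 56, 555]);
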